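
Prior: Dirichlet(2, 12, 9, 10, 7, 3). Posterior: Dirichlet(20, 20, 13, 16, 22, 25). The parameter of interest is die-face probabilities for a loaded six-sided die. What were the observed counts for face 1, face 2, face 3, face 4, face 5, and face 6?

For a Dirichlet(α) prior with multinomial counts c, the posterior is Dirichlet(α + c) componentwise.
Counts are posterior − prior componentwise: 20−2=18, 20−12=8, 13−9=4, 16−10=6, 22−7=15, 25−3=22.

counts (18, 8, 4, 6, 15, 22)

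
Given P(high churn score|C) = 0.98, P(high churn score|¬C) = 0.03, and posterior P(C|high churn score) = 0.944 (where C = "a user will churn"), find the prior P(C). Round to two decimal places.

In odds form, posterior odds = prior odds × likelihood ratio, so prior odds = posterior odds ÷ LR.
Posterior odds = 0.944/(1−0.944) = 16.8571. LR = 0.98/0.03 = 32.6667.
Prior odds = 16.8571/32.6667 = 0.5160, so P(C) = 0.5160/(1+0.5160) ≈ 0.34.

P(C) = 0.34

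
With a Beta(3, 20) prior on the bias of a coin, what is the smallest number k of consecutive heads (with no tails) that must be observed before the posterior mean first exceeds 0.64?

k = 33

After k heads and 0 tails the posterior is Beta(3+k, 20), with mean (3+k)/(3+20+k).
Set (3+k)/(23+k) > 0.64 and solve: k > (0.64·23 − 3)/(1 − 0.64) = 32.556.
The smallest integer exceeding 32.556 is 33, and checking k=33: (36)/(56) = 0.6429 > 0.64.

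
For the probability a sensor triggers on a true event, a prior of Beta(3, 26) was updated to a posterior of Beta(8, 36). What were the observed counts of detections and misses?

A Beta(α, β) prior with s successes and f failures in binomial data gives a Beta(α+s, β+f) posterior.
Match parameters: s=8−3=5, f=36−26=10.

5 detections and 10 misses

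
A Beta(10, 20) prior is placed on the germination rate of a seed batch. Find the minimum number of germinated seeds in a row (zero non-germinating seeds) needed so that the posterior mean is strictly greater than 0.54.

k = 14

After k germinated seeds and 0 non-germinating seeds the posterior is Beta(10+k, 20), with mean (10+k)/(10+20+k).
Set (10+k)/(30+k) > 0.54 and solve: k > (0.54·30 − 10)/(1 − 0.54) = 13.478.
The smallest integer exceeding 13.478 is 14.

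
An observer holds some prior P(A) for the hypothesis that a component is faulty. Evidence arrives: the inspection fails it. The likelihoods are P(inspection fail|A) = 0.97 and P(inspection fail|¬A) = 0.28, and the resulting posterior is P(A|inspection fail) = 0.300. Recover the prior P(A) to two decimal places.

In odds form, posterior odds = prior odds × likelihood ratio, so prior odds = posterior odds ÷ LR.
Posterior odds = 0.300/(1−0.300) = 0.4286. LR = 0.97/0.28 = 3.4643.
Prior odds = 0.4286/3.4643 = 0.1237, so P(A) = 0.1237/(1+0.1237) ≈ 0.11.

P(A) = 0.11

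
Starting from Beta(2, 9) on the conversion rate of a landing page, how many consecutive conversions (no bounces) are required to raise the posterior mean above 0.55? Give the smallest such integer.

k = 10

After k conversions and 0 bounces the posterior is Beta(2+k, 9), with mean (2+k)/(2+9+k).
Set (2+k)/(11+k) > 0.55 and solve: k > (0.55·11 − 2)/(1 − 0.55) = 9.000.
The smallest integer exceeding 9.000 is 10, and checking k=10: (12)/(21) = 0.5714 > 0.55.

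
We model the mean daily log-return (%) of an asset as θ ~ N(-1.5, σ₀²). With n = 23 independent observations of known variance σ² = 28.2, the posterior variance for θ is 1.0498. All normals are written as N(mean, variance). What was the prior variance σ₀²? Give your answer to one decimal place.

Posterior precision equals prior precision plus data precision: 1/σ_n² = 1/σ₀² + n/σ².
So 1/σ₀² = 1/1.0498 − 23/28.2 = 0.952562 − 0.815603 = 0.136959.
Hence σ₀² = 1/0.136959 ≈ 7.3.

σ₀² = 7.3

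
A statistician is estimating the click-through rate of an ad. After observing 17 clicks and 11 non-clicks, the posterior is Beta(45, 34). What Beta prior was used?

Beta is conjugate to the binomial likelihood: posterior = Beta(α+s, β+f).
So α = 45 − 17 = 28 and β = 34 − 11 = 23.

Beta(28, 23)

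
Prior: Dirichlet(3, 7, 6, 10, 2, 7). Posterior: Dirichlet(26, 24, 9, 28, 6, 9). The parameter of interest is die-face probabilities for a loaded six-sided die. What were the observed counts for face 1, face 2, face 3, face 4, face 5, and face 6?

For a Dirichlet(α) prior with multinomial counts c, the posterior is Dirichlet(α + c) componentwise.
Counts are posterior − prior componentwise: 26−3=23, 24−7=17, 9−6=3, 28−10=18, 6−2=4, 9−7=2.

counts (23, 17, 3, 18, 4, 2)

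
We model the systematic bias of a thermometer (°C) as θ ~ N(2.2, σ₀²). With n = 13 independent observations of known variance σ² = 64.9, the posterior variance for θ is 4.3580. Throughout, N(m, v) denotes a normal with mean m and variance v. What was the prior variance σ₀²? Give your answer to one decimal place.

For the Normal–Normal model with known σ², precisions add: τ_n = τ₀ + n/σ².
So 1/σ₀² = 1/4.3580 − 13/64.9 = 0.229463 − 0.200308 = 0.029155.
Hence σ₀² = 1/0.029155 ≈ 34.3.

σ₀² = 34.3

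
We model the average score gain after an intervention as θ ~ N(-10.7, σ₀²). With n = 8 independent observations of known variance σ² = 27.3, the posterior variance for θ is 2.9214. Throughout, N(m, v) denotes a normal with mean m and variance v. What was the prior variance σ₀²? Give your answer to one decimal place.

For the Normal–Normal model with known σ², precisions add: τ_n = τ₀ + n/σ².
So 1/σ₀² = 1/2.9214 − 8/27.3 = 0.342302 − 0.293040 = 0.049262.
Hence σ₀² = 1/0.049262 ≈ 20.3.

σ₀² = 20.3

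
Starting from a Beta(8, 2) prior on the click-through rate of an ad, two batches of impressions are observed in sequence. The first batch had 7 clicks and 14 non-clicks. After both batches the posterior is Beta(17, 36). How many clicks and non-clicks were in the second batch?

2 clicks and 20 non-clicks

Sequential conjugate updates are equivalent to a single update on the pooled data, so total successes = posterior α − prior α and total failures = posterior β − prior β.
Total across both batches: 17−8=9 clicks, 36−2=34 non-clicks.
Subtract the first batch: 9−7=2 clicks and 34−14=20 non-clicks.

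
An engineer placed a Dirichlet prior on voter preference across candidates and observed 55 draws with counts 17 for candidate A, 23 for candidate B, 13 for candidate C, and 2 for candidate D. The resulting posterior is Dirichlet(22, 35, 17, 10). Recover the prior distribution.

Dirichlet(5, 12, 4, 8)

For a Dirichlet(α) prior with multinomial counts c, the posterior is Dirichlet(α + c) componentwise.
Subtract each count from the matching posterior parameter: 22−17=5, 35−23=12, 17−13=4, 10−2=8.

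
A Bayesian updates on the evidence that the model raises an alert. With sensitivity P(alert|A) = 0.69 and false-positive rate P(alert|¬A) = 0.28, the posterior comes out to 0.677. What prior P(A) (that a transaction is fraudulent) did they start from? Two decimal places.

P(A) = 0.46

Bayes' rule in odds form gives O(A|E) = O(A)·[P(E|A)/P(E|¬A)], hence O(A) = O(A|E)/LR.
Posterior odds = 0.677/(1−0.677) = 2.0960. LR = 0.69/0.28 = 2.4643.
Prior odds = 2.0960/2.4643 = 0.8505, so P(A) = 0.8505/(1+0.8505) ≈ 0.46.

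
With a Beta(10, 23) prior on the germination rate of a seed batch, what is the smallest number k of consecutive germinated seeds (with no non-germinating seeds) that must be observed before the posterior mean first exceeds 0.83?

k = 103

After k germinated seeds and 0 non-germinating seeds the posterior is Beta(10+k, 23), with mean (10+k)/(10+23+k).
Set (10+k)/(33+k) > 0.83 and solve: k > (0.83·33 − 10)/(1 − 0.83) = 102.294.
The smallest integer exceeding 102.294 is 103, and checking k=103: (113)/(136) = 0.8309 > 0.83.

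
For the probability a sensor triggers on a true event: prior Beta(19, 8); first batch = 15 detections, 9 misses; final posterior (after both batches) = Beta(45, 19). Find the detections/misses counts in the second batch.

Sequential conjugate updates are equivalent to a single update on the pooled data, so total successes = posterior α − prior α and total failures = posterior β − prior β.
Total across both batches: 45−19=26 detections, 19−8=11 misses.
Subtract the first batch: 26−15=11 detections and 11−9=2 misses.

11 detections and 2 misses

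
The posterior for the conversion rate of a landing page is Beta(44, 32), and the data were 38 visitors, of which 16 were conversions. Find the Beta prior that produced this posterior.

Beta(28, 10)

A Beta(a, b) prior with s successes and f failures in binomial data gives a Beta(a+s, b+f) posterior.
Subtract the data counts: 44−16=28, 32−22=10.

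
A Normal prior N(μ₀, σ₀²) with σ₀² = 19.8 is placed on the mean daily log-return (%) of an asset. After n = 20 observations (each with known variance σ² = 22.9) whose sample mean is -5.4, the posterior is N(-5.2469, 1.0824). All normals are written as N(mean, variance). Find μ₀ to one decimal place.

μ₀ = -2.6

With known observation variance, the Normal–Normal posterior has precision τ_n = τ₀ + n/σ² and mean μ_n = (τ₀μ₀ + (n/σ²)x̄)/τ_n.
Here τ₀ = 1/19.8 = 0.050505 and τ_data = 20/22.9 = 0.873362, so τ_n = 0.923867.
Rearranging for μ₀: μ₀ = (μ_n·τ_n − τ_data·x̄)/τ₀ = (-5.2469·0.923867 − 0.873362·-5.4) / 0.050505 = -0.131283/0.050505 ≈ -2.6.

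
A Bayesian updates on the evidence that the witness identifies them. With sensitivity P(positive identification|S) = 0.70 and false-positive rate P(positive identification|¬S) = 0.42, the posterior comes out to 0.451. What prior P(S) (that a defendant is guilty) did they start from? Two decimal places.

Bayes' rule in odds form gives O(S|E) = O(S)·[P(E|S)/P(E|¬S)], hence O(S) = O(S|E)/LR.
Posterior odds = 0.451/(1−0.451) = 0.8215. LR = 0.70/0.42 = 1.6667.
Prior odds = 0.8215/1.6667 = 0.4929, so P(S) = 0.4929/(1+0.4929) ≈ 0.33.

P(S) = 0.33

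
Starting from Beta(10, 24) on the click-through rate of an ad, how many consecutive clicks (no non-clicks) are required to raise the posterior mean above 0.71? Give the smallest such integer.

After k clicks and 0 non-clicks the posterior is Beta(10+k, 24), with mean (10+k)/(10+24+k).
Set (10+k)/(34+k) > 0.71 and solve: k > (0.71·34 − 10)/(1 − 0.71) = 48.759.
The smallest integer exceeding 48.759 is 49.

k = 49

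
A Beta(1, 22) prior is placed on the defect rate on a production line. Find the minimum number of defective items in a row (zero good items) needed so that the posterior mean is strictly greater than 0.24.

After k defective items and 0 good items the posterior is Beta(1+k, 22), with mean (1+k)/(1+22+k).
Set (1+k)/(23+k) > 0.24 and solve: k > (0.24·23 − 1)/(1 − 0.24) = 5.947.
The smallest integer exceeding 5.947 is 6.

k = 6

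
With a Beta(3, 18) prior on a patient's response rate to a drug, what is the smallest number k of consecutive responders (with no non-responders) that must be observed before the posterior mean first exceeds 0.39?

k = 9

After k responders and 0 non-responders the posterior is Beta(3+k, 18), with mean (3+k)/(3+18+k).
Set (3+k)/(21+k) > 0.39 and solve: k > (0.39·21 − 3)/(1 − 0.39) = 8.508.
The smallest integer exceeding 8.508 is 9, and checking k=9: (12)/(30) = 0.4000 > 0.39.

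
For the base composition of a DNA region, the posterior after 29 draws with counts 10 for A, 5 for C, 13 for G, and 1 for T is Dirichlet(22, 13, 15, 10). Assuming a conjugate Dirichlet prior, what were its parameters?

For a Dirichlet(α) prior with multinomial counts c, the posterior is Dirichlet(α + c) componentwise.
Subtract each count from the matching posterior parameter: 22−10=12, 13−5=8, 15−13=2, 10−1=9.

Dirichlet(12, 8, 2, 9)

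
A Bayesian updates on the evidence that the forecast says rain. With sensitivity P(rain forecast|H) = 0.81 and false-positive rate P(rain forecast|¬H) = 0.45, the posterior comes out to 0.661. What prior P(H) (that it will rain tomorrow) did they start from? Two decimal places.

Bayes' rule in odds form gives O(H|E) = O(H)·[P(E|H)/P(E|¬H)], hence O(H) = O(H|E)/LR.
Posterior odds = 0.661/(1−0.661) = 1.9499. LR = 0.81/0.45 = 1.8000.
Prior odds = 1.9499/1.8000 = 1.0833, so P(H) = 1.0833/(1+1.0833) ≈ 0.52.

P(H) = 0.52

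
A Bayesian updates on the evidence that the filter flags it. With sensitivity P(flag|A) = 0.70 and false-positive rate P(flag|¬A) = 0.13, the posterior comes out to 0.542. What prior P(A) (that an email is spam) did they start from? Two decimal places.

In odds form, posterior odds = prior odds × likelihood ratio, so prior odds = posterior odds ÷ LR.
Posterior odds = 0.542/(1−0.542) = 1.1834. LR = 0.70/0.13 = 5.3846.
Prior odds = 1.1834/5.3846 = 0.2198, so P(A) = 0.2198/(1+0.2198) ≈ 0.18.

P(A) = 0.18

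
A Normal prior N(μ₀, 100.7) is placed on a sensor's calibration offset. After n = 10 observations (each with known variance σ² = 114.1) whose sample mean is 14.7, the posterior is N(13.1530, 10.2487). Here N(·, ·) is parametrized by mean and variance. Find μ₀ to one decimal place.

With known observation variance, the Normal–Normal posterior has precision τ_n = τ₀ + n/σ² and mean μ_n = (τ₀μ₀ + (n/σ²)x̄)/τ_n.
Here τ₀ = 1/100.7 = 0.009930 and τ_data = 10/114.1 = 0.087642, so τ_n = 0.097572.
Rearranging for μ₀: μ₀ = (μ_n·τ_n − τ_data·x̄)/τ₀ = (13.1530·0.097572 − 0.087642·14.7) / 0.009930 = -0.004973/0.009930 ≈ -0.5.

μ₀ = -0.5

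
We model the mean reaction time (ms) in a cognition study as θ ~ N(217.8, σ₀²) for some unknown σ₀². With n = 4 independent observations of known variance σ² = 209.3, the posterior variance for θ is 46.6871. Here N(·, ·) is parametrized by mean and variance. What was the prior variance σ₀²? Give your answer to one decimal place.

σ₀² = 433.3

For the Normal–Normal model with known σ², precisions add: τ_n = τ₀ + n/σ².
So 1/σ₀² = 1/46.6871 − 4/209.3 = 0.021419 − 0.019111 = 0.002308.
Hence σ₀² = 1/0.002308 ≈ 433.3.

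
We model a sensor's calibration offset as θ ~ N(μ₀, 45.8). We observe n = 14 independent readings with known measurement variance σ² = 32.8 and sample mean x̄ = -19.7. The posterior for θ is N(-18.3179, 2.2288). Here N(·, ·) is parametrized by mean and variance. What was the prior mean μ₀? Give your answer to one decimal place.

With known observation variance, the Normal–Normal posterior has precision τ_n = τ₀ + n/σ² and mean μ_n = (τ₀μ₀ + (n/σ²)x̄)/τ_n.
Here τ₀ = 1/45.8 = 0.021834 and τ_data = 14/32.8 = 0.426829, so τ_n = 0.448663.
Rearranging for μ₀: μ₀ = (μ_n·τ_n − τ_data·x̄)/τ₀ = (-18.3179·0.448663 − 0.426829·-19.7) / 0.021834 = 0.189967/0.021834 ≈ 8.7.

μ₀ = 8.7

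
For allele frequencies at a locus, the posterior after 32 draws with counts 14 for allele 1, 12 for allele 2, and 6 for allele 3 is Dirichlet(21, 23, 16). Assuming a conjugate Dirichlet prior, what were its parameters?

Dirichlet(7, 11, 10)

For a Dirichlet(α) prior with multinomial counts c, the posterior is Dirichlet(α + c) componentwise.
Subtract each count from the matching posterior parameter: 21−14=7, 23−12=11, 16−6=10.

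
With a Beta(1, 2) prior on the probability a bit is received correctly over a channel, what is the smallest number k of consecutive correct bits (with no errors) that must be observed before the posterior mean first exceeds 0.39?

k = 1

After k correct bits and 0 errors the posterior is Beta(1+k, 2), with mean (1+k)/(1+2+k).
Set (1+k)/(3+k) > 0.39 and solve: k > (0.39·3 − 1)/(1 − 0.39) = 0.279.
The smallest integer exceeding 0.279 is 1, and checking k=1: (2)/(4) = 0.5000 > 0.39.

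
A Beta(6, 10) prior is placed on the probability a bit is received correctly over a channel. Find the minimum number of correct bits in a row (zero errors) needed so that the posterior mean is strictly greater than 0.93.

k = 127

After k correct bits and 0 errors the posterior is Beta(6+k, 10), with mean (6+k)/(6+10+k).
Set (6+k)/(16+k) > 0.93 and solve: k > (0.93·16 − 6)/(1 − 0.93) = 126.857.
The smallest integer exceeding 126.857 is 127.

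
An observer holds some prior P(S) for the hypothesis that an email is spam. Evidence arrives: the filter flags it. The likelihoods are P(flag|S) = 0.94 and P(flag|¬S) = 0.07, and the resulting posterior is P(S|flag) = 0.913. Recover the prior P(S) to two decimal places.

P(S) = 0.44

Bayes' rule in odds form gives O(S|E) = O(S)·[P(E|S)/P(E|¬S)], hence O(S) = O(S|E)/LR.
Posterior odds = 0.913/(1−0.913) = 10.4943. LR = 0.94/0.07 = 13.4286.
Prior odds = 10.4943/13.4286 = 0.7815, so P(S) = 0.7815/(1+0.7815) ≈ 0.44.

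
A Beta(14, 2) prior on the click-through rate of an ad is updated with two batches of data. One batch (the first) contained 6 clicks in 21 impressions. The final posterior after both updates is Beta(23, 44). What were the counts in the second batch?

Because Beta–binomial updating is additive in the counts, the combined data contributed (α_post−α_prior, β_post−β_prior) successes and failures.
Total across both batches: 23−14=9 clicks, 44−2=42 non-clicks.
Subtract the first batch: 9−6=3 clicks and 42−15=27 non-clicks.

3 clicks and 27 non-clicks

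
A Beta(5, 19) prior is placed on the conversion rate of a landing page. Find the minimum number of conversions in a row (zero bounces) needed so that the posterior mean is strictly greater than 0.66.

After k conversions and 0 bounces the posterior is Beta(5+k, 19), with mean (5+k)/(5+19+k).
Set (5+k)/(24+k) > 0.66 and solve: k > (0.66·24 − 5)/(1 − 0.66) = 31.882.
The smallest integer exceeding 31.882 is 32, and checking k=32: (37)/(56) = 0.6607 > 0.66.

k = 32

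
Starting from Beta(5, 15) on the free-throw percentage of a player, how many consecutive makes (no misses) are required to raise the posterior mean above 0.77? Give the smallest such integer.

After k makes and 0 misses the posterior is Beta(5+k, 15), with mean (5+k)/(5+15+k).
Set (5+k)/(20+k) > 0.77 and solve: k > (0.77·20 − 5)/(1 − 0.77) = 45.217.
The smallest integer exceeding 45.217 is 46, and checking k=46: (51)/(66) = 0.7727 > 0.77.

k = 46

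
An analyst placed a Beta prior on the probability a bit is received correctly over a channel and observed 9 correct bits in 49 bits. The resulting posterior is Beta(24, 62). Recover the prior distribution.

Beta is conjugate to the binomial likelihood: posterior = Beta(α+s, β+f).
Subtract the data counts: 24−9=15, 62−40=22.

Beta(15, 22)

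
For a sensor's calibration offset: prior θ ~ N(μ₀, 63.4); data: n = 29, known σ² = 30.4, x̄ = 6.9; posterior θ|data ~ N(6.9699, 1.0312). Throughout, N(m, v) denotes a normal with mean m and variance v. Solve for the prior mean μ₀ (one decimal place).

μ₀ = 11.2

The posterior mean is a precision-weighted average: μ_n = (τ₀μ₀ + τ_data·x̄)/(τ₀+τ_data), with τ₀=1/σ₀² and τ_data=n/σ².
Here τ₀ = 1/63.4 = 0.015773 and τ_data = 29/30.4 = 0.953947, so τ_n = 0.969720.
Rearranging for μ₀: μ₀ = (μ_n·τ_n − τ_data·x̄)/τ₀ = (6.9699·0.969720 − 0.953947·6.9) / 0.015773 = 0.176617/0.015773 ≈ 11.2.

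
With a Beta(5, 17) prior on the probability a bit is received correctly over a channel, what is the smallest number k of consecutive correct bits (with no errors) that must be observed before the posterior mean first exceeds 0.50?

After k correct bits and 0 errors the posterior is Beta(5+k, 17), with mean (5+k)/(5+17+k).
Set (5+k)/(22+k) > 0.50 and solve: k > (0.50·22 − 5)/(1 − 0.50) = 12.000.
The smallest integer exceeding 12.000 is 13, and checking k=13: (18)/(35) = 0.5143 > 0.50.

k = 13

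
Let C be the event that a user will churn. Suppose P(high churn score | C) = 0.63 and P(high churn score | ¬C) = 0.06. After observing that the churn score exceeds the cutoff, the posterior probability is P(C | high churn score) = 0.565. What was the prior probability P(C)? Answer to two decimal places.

P(C) = 0.11

Bayes' rule in odds form gives O(C|E) = O(C)·[P(E|C)/P(E|¬C)], hence O(C) = O(C|E)/LR.
Posterior odds = 0.565/(1−0.565) = 1.2989. LR = 0.63/0.06 = 10.5000.
Prior odds = 1.2989/10.5000 = 0.1237, so P(C) = 0.1237/(1+0.1237) ≈ 0.11.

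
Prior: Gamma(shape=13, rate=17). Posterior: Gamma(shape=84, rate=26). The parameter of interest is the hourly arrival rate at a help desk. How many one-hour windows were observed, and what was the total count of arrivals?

n = 9 one-hour windows with total 71 arrivals

Gamma–Poisson conjugacy: posterior shape = α + Σxᵢ, posterior rate = β + n.
Matching: Σxᵢ = 84 − 13 = 71 and n = 26 − 17 = 9.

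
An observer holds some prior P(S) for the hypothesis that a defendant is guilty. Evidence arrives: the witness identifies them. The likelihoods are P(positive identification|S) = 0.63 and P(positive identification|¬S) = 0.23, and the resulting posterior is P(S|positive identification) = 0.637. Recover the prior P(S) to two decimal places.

In odds form, posterior odds = prior odds × likelihood ratio, so prior odds = posterior odds ÷ LR.
Posterior odds = 0.637/(1−0.637) = 1.7548. LR = 0.63/0.23 = 2.7391.
Prior odds = 1.7548/2.7391 = 0.6406, so P(S) = 0.6406/(1+0.6406) ≈ 0.39.

P(S) = 0.39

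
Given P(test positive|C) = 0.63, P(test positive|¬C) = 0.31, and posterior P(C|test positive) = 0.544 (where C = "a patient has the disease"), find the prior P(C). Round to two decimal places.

Bayes' rule in odds form gives O(C|E) = O(C)·[P(E|C)/P(E|¬C)], hence O(C) = O(C|E)/LR.
Posterior odds = 0.544/(1−0.544) = 1.1930. LR = 0.63/0.31 = 2.0323.
Prior odds = 1.1930/2.0323 = 0.5870, so P(C) = 0.5870/(1+0.5870) ≈ 0.37.

P(C) = 0.37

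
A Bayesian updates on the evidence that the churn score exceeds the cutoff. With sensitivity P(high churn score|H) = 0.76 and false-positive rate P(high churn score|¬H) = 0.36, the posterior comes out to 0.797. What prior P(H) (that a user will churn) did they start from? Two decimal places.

Bayes' rule in odds form gives O(H|E) = O(H)·[P(E|H)/P(E|¬H)], hence O(H) = O(H|E)/LR.
Posterior odds = 0.797/(1−0.797) = 3.9261. LR = 0.76/0.36 = 2.1111.
Prior odds = 3.9261/2.1111 = 1.8597, so P(H) = 1.8597/(1+1.8597) ≈ 0.65.

P(H) = 0.65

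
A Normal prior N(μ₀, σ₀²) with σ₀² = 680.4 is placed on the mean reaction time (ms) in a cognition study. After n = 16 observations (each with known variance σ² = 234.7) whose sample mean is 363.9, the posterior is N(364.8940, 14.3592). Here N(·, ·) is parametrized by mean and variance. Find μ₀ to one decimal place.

μ₀ = 411.0

The posterior mean is a precision-weighted average: μ_n = (τ₀μ₀ + τ_data·x̄)/(τ₀+τ_data), with τ₀=1/σ₀² and τ_data=n/σ².
Here τ₀ = 1/680.4 = 0.001470 and τ_data = 16/234.7 = 0.068172, so τ_n = 0.069642.
Rearranging for μ₀: μ₀ = (μ_n·τ_n − τ_data·x̄)/τ₀ = (364.8940·0.069642 − 0.068172·363.9) / 0.001470 = 0.604157/0.001470 ≈ 411.0.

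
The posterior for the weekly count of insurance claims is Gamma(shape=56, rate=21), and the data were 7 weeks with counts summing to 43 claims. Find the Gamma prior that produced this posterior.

Gamma(shape=13, rate=14)

A Gamma(α, β) prior (rate parametrization) on a Poisson rate with n observations summing to S gives posterior Gamma(α+S, β+n).
So α = 56 − 43 = 13 and β = 21 − 7 = 14.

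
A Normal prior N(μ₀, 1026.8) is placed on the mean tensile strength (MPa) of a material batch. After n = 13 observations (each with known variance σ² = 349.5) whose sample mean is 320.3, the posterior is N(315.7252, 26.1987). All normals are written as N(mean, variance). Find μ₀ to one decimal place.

μ₀ = 141.0

With known observation variance, the Normal–Normal posterior has precision τ_n = τ₀ + n/σ² and mean μ_n = (τ₀μ₀ + (n/σ²)x̄)/τ_n.
Here τ₀ = 1/1026.8 = 0.000974 and τ_data = 13/349.5 = 0.037196, so τ_n = 0.038170.
Rearranging for μ₀: μ₀ = (μ_n·τ_n − τ_data·x̄)/τ₀ = (315.7252·0.038170 − 0.037196·320.3) / 0.000974 = 0.137352/0.000974 ≈ 141.0.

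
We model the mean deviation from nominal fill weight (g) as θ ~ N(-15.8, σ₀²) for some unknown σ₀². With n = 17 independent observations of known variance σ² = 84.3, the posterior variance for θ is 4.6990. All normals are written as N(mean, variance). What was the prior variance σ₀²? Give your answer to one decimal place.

σ₀² = 89.7

For the Normal–Normal model with known σ², precisions add: τ_n = τ₀ + n/σ².
So 1/σ₀² = 1/4.6990 − 17/84.3 = 0.212811 − 0.201661 = 0.011150.
Hence σ₀² = 1/0.011150 ≈ 89.7.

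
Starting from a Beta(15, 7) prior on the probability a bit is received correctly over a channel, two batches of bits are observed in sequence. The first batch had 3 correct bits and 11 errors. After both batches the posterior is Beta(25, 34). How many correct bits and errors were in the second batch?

7 correct bits and 16 errors

Sequential conjugate updates are equivalent to a single update on the pooled data, so total successes = posterior α − prior α and total failures = posterior β − prior β.
Total across both batches: 25−15=10 correct bits, 34−7=27 errors.
Subtract the first batch: 10−3=7 correct bits and 27−11=16 errors.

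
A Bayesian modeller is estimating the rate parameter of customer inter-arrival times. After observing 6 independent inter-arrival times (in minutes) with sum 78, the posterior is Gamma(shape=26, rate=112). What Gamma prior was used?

Gamma(shape=20, rate=34)

For an exponential likelihood with a Gamma(α, β) prior on the rate, n observations with total T give posterior Gamma(α+n, β+T).
So α = 26 − 6 = 20 and β = 112 − 78 = 34.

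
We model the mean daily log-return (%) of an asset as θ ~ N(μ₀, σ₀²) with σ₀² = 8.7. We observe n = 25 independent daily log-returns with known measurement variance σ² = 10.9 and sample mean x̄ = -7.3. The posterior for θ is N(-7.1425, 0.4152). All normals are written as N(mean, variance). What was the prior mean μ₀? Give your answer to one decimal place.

μ₀ = -4.0

With known observation variance, the Normal–Normal posterior has precision τ_n = τ₀ + n/σ² and mean μ_n = (τ₀μ₀ + (n/σ²)x̄)/τ_n.
Here τ₀ = 1/8.7 = 0.114943 and τ_data = 25/10.9 = 2.293578, so τ_n = 2.408521.
Rearranging for μ₀: μ₀ = (μ_n·τ_n − τ_data·x̄)/τ₀ = (-7.1425·2.408521 − 2.293578·-7.3) / 0.114943 = -0.459742/0.114943 ≈ -4.0.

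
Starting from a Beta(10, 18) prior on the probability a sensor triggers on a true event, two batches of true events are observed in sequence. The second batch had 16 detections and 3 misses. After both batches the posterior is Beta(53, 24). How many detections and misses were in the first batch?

27 detections and 3 misses

Because Beta–binomial updating is additive in the counts, the combined data contributed (α_post−α_prior, β_post−β_prior) successes and failures.
Total across both batches: 53−10=43 detections, 24−18=6 misses.
Subtract the second batch: 43−16=27 detections and 6−3=3 misses.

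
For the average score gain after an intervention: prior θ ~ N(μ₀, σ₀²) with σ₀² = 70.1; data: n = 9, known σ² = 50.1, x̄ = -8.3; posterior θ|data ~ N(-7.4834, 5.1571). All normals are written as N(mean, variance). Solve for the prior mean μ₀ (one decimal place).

μ₀ = 2.8

With known observation variance, the Normal–Normal posterior has precision τ_n = τ₀ + n/σ² and mean μ_n = (τ₀μ₀ + (n/σ²)x̄)/τ_n.
Here τ₀ = 1/70.1 = 0.014265 and τ_data = 9/50.1 = 0.179641, so τ_n = 0.193906.
Rearranging for μ₀: μ₀ = (μ_n·τ_n − τ_data·x̄)/τ₀ = (-7.4834·0.193906 − 0.179641·-8.3) / 0.014265 = 0.039944/0.014265 ≈ 2.8.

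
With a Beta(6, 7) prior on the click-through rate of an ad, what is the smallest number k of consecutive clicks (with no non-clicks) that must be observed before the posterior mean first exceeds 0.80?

After k clicks and 0 non-clicks the posterior is Beta(6+k, 7), with mean (6+k)/(6+7+k).
Set (6+k)/(13+k) > 0.80 and solve: k > (0.80·13 − 6)/(1 − 0.80) = 22.000.
The smallest integer exceeding 22.000 is 23.

k = 23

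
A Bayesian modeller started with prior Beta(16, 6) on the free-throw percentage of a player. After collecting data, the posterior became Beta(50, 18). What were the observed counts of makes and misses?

Beta is conjugate to the binomial likelihood: posterior = Beta(α+s, β+f).
So s = 50 − 16 = 34 and f = 18 − 6 = 12.

34 makes and 12 misses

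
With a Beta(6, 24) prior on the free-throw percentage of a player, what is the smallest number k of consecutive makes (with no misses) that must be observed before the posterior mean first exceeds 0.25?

k = 3

After k makes and 0 misses the posterior is Beta(6+k, 24), with mean (6+k)/(6+24+k).
Set (6+k)/(30+k) > 0.25 and solve: k > (0.25·30 − 6)/(1 − 0.25) = 2.000.
The smallest integer exceeding 2.000 is 3.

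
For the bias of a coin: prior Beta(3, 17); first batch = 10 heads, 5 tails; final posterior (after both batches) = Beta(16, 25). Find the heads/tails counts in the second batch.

Because Beta–binomial updating is additive in the counts, the combined data contributed (α_post−α_prior, β_post−β_prior) successes and failures.
Total across both batches: 16−3=13 heads, 25−17=8 tails.
Subtract the first batch: 13−10=3 heads and 8−5=3 tails.

3 heads and 3 tails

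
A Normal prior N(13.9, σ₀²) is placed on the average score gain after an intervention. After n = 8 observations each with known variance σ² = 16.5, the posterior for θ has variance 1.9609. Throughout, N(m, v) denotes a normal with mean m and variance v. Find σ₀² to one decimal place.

Posterior precision equals prior precision plus data precision: 1/σ_n² = 1/σ₀² + n/σ².
So 1/σ₀² = 1/1.9609 − 8/16.5 = 0.509970 − 0.484848 = 0.025122.
Hence σ₀² = 1/0.025122 ≈ 39.8.

σ₀² = 39.8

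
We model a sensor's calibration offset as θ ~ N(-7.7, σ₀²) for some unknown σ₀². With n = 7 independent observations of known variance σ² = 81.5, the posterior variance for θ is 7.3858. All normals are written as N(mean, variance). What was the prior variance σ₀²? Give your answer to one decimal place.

σ₀² = 20.2

For the Normal–Normal model with known σ², precisions add: τ_n = τ₀ + n/σ².
So 1/σ₀² = 1/7.3858 − 7/81.5 = 0.135395 − 0.085890 = 0.049505.
Hence σ₀² = 1/0.049505 ≈ 20.2.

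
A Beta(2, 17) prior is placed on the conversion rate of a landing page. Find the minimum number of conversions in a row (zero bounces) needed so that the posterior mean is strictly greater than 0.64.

After k conversions and 0 bounces the posterior is Beta(2+k, 17), with mean (2+k)/(2+17+k).
Set (2+k)/(19+k) > 0.64 and solve: k > (0.64·19 − 2)/(1 − 0.64) = 28.222.
The smallest integer exceeding 28.222 is 29, and checking k=29: (31)/(48) = 0.6458 > 0.64.

k = 29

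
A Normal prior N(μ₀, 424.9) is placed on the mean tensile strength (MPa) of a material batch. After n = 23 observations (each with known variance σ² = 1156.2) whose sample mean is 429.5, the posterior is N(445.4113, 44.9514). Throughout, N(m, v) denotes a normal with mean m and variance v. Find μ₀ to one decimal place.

The posterior mean is a precision-weighted average: μ_n = (τ₀μ₀ + τ_data·x̄)/(τ₀+τ_data), with τ₀=1/σ₀² and τ_data=n/σ².
Here τ₀ = 1/424.9 = 0.002353 and τ_data = 23/1156.2 = 0.019893, so τ_n = 0.022246.
Rearranging for μ₀: μ₀ = (μ_n·τ_n − τ_data·x̄)/τ₀ = (445.4113·0.022246 − 0.019893·429.5) / 0.002353 = 1.364576/0.002353 ≈ 579.9.

μ₀ = 579.9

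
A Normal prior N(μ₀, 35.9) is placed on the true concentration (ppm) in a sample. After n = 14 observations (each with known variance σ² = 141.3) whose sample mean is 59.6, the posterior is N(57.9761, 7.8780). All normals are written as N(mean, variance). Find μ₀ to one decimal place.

With known observation variance, the Normal–Normal posterior has precision τ_n = τ₀ + n/σ² and mean μ_n = (τ₀μ₀ + (n/σ²)x̄)/τ_n.
Here τ₀ = 1/35.9 = 0.027855 and τ_data = 14/141.3 = 0.099080, so τ_n = 0.126935.
Rearranging for μ₀: μ₀ = (μ_n·τ_n − τ_data·x̄)/τ₀ = (57.9761·0.126935 − 0.099080·59.6) / 0.027855 = 1.454028/0.027855 ≈ 52.2.

μ₀ = 52.2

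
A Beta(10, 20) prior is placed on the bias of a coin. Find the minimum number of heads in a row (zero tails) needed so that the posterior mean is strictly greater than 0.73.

After k heads and 0 tails the posterior is Beta(10+k, 20), with mean (10+k)/(10+20+k).
Set (10+k)/(30+k) > 0.73 and solve: k > (0.73·30 − 10)/(1 − 0.73) = 44.074.
The smallest integer exceeding 44.074 is 45, and checking k=45: (55)/(75) = 0.7333 > 0.73.

k = 45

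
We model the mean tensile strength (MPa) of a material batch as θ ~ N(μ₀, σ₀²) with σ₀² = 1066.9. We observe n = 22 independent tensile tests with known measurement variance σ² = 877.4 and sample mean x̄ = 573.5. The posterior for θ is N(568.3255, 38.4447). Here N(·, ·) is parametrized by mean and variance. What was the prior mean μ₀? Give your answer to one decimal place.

μ₀ = 429.9

The posterior mean is a precision-weighted average: μ_n = (τ₀μ₀ + τ_data·x̄)/(τ₀+τ_data), with τ₀=1/σ₀² and τ_data=n/σ².
Here τ₀ = 1/1066.9 = 0.000937 and τ_data = 22/877.4 = 0.025074, so τ_n = 0.026011.
Rearranging for μ₀: μ₀ = (μ_n·τ_n − τ_data·x̄)/τ₀ = (568.3255·0.026011 − 0.025074·573.5) / 0.000937 = 0.402776/0.000937 ≈ 429.9.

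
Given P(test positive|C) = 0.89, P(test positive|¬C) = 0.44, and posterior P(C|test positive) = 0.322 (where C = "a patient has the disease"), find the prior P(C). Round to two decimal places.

P(C) = 0.19

Bayes' rule in odds form gives O(C|E) = O(C)·[P(E|C)/P(E|¬C)], hence O(C) = O(C|E)/LR.
Posterior odds = 0.322/(1−0.322) = 0.4749. LR = 0.89/0.44 = 2.0227.
Prior odds = 0.4749/2.0227 = 0.2348, so P(C) = 0.2348/(1+0.2348) ≈ 0.19.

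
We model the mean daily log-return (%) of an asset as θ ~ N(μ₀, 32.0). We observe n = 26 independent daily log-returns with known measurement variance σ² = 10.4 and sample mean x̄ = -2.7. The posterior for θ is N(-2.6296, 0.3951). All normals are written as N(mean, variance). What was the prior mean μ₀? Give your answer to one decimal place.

μ₀ = 3.0

With known observation variance, the Normal–Normal posterior has precision τ_n = τ₀ + n/σ² and mean μ_n = (τ₀μ₀ + (n/σ²)x̄)/τ_n.
Here τ₀ = 1/32.0 = 0.031250 and τ_data = 26/10.4 = 2.500000, so τ_n = 2.531250.
Rearranging for μ₀: μ₀ = (μ_n·τ_n − τ_data·x̄)/τ₀ = (-2.6296·2.531250 − 2.500000·-2.7) / 0.031250 = 0.093825/0.031250 ≈ 3.0.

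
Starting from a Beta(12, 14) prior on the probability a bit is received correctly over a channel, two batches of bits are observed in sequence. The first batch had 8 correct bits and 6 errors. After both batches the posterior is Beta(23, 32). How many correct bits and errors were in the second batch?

3 correct bits and 12 errors

Sequential conjugate updates are equivalent to a single update on the pooled data, so total successes = posterior α − prior α and total failures = posterior β − prior β.
Total across both batches: 23−12=11 correct bits, 32−14=18 errors.
Subtract the first batch: 11−8=3 correct bits and 18−6=12 errors.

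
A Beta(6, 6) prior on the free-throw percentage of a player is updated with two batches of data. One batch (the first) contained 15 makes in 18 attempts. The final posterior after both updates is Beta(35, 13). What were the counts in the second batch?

14 makes and 4 misses

Sequential conjugate updates are equivalent to a single update on the pooled data, so total successes = posterior α − prior α and total failures = posterior β − prior β.
Total across both batches: 35−6=29 makes, 13−6=7 misses.
Subtract the first batch: 29−15=14 makes and 7−3=4 misses.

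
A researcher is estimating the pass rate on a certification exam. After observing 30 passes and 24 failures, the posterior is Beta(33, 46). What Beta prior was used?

Beta(3, 22)

Beta is conjugate to the binomial likelihood: posterior = Beta(a+s, b+f).
Subtract the data counts: 33−30=3, 46−24=22.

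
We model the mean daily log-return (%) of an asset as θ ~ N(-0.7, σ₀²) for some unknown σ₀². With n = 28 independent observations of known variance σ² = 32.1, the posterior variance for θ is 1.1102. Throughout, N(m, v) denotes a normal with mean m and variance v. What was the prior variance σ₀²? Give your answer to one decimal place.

σ₀² = 35.1

Posterior precision equals prior precision plus data precision: 1/σ_n² = 1/σ₀² + n/σ².
So 1/σ₀² = 1/1.1102 − 28/32.1 = 0.900739 − 0.872274 = 0.028465.
Hence σ₀² = 1/0.028465 ≈ 35.1.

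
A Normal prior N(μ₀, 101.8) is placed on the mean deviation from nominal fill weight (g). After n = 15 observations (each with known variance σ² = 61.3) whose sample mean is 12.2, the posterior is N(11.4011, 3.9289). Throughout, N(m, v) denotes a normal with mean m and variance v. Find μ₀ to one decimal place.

μ₀ = -8.5

The posterior mean is a precision-weighted average: μ_n = (τ₀μ₀ + τ_data·x̄)/(τ₀+τ_data), with τ₀=1/σ₀² and τ_data=n/σ².
Here τ₀ = 1/101.8 = 0.009823 and τ_data = 15/61.3 = 0.244698, so τ_n = 0.254521.
Rearranging for μ₀: μ₀ = (μ_n·τ_n − τ_data·x̄)/τ₀ = (11.4011·0.254521 − 0.244698·12.2) / 0.009823 = -0.083496/0.009823 ≈ -8.5.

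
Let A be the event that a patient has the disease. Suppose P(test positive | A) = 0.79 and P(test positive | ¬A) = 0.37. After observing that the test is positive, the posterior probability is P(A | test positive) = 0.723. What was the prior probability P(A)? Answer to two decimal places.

P(A) = 0.55

In odds form, posterior odds = prior odds × likelihood ratio, so prior odds = posterior odds ÷ LR.
Posterior odds = 0.723/(1−0.723) = 2.6101. LR = 0.79/0.37 = 2.1351.
Prior odds = 2.6101/2.1351 = 1.2225, so P(A) = 1.2225/(1+1.2225) ≈ 0.55.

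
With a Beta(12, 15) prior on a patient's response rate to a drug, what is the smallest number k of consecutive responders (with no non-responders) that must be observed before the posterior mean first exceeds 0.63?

k = 14

After k responders and 0 non-responders the posterior is Beta(12+k, 15), with mean (12+k)/(12+15+k).
Set (12+k)/(27+k) > 0.63 and solve: k > (0.63·27 − 12)/(1 − 0.63) = 13.541.
The smallest integer exceeding 13.541 is 14.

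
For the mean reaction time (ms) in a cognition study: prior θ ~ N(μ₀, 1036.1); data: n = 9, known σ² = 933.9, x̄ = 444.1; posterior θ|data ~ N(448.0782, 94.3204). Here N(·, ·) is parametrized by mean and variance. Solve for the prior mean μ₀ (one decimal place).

The posterior mean is a precision-weighted average: μ_n = (τ₀μ₀ + τ_data·x̄)/(τ₀+τ_data), with τ₀=1/σ₀² and τ_data=n/σ².
Here τ₀ = 1/1036.1 = 0.000965 and τ_data = 9/933.9 = 0.009637, so τ_n = 0.010602.
Rearranging for μ₀: μ₀ = (μ_n·τ_n − τ_data·x̄)/τ₀ = (448.0782·0.010602 − 0.009637·444.1) / 0.000965 = 0.470733/0.000965 ≈ 487.8.

μ₀ = 487.8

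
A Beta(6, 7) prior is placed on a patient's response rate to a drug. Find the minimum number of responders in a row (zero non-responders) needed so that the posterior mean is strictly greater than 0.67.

k = 9

After k responders and 0 non-responders the posterior is Beta(6+k, 7), with mean (6+k)/(6+7+k).
Set (6+k)/(13+k) > 0.67 and solve: k > (0.67·13 − 6)/(1 − 0.67) = 8.212.
The smallest integer exceeding 8.212 is 9, and checking k=9: (15)/(22) = 0.6818 > 0.67.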